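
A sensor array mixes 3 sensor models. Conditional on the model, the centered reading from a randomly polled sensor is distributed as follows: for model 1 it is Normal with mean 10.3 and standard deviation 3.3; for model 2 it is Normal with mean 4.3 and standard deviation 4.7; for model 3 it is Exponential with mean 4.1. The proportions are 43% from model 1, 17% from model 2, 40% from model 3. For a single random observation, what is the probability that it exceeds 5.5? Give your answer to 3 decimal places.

0.571

Conditional on each model, P(X > 5.5): 1: 0.927102; 2: 0.399238; 3: 0.261463.
By total probability, P(X > 5.5) = 0.43·0.927102 + 0.17·0.399238 + 0.4·0.261463 = 0.57111.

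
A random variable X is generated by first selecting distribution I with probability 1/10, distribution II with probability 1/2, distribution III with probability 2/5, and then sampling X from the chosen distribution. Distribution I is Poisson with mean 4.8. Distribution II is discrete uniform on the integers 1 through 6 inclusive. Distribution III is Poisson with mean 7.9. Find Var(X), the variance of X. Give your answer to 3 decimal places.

Per component, I: μ=4.8, E[X²]=27.84; II: μ=3.5, E[X²]=15.1667; III: μ=7.9, E[X²]=70.31.
E[X] = 0.1·4.8 + 0.5·3.5 + 0.4·7.9 = 5.39.
E[X²] = 0.1·27.84 + 0.5·15.1667 + 0.4·70.31 = 38.4913.
Var(X) = E[X²] − (E[X])² = 38.4913 − 29.0521 = 9.43923.

9.439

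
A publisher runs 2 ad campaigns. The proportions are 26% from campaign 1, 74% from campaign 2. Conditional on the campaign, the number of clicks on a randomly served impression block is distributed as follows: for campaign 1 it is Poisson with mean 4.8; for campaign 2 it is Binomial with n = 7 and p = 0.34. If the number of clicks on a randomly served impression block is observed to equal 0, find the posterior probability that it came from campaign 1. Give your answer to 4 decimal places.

0.0503

Likelihoods P(X=0 | ·): 1: 0.00822975; 2: 0.0545516.
Posterior ∝ prior × likelihood. Numerator for 1: 0.26·0.00822975 = 0.00213973.
Normalizing constant: 0.26·0.00822975 + 0.74·0.0545516 = 0.0425079.
P(1 | observation) = 0.00213973 / 0.0425079 = 0.0503373.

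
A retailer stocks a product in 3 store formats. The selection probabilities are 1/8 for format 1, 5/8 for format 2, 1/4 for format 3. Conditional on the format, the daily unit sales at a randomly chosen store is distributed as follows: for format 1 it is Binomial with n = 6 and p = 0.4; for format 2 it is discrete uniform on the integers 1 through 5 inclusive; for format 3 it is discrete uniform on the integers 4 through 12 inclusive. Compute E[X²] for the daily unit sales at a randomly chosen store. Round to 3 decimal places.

For each component E[X²] = Var + (mean)², giving 1: 7.2; 2: 11; 3: 70.6667.
Overall E[X²] = 0.125·7.2 + 0.625·11 + 0.25·70.6667 = 25.4417.

25.442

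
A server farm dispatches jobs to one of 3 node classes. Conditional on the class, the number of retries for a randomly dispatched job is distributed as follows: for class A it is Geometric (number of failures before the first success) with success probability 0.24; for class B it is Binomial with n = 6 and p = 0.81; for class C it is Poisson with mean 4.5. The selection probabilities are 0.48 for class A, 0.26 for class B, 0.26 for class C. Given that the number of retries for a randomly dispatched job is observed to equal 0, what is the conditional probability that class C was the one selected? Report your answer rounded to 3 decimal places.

0.024

Likelihoods P(X=0 | ·): A: 0.24; B: 4.70459e-05; C: 0.011109.
Posterior ∝ prior × likelihood. Numerator for C: 0.26·0.011109 = 0.00288834.
Normalizing constant: 0.48·0.24 + 0.26·4.70459e-05 + 0.26·0.011109 = 0.118101.
P(C | observation) = 0.00288834 / 0.118101 = 0.0244566.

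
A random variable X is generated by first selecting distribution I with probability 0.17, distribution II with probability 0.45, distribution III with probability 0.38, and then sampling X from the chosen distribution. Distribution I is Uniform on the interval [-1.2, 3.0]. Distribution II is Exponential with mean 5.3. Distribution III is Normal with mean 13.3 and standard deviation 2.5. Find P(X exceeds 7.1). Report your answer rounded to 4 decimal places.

Conditional on each component, P(X > 7.1): I: 0; II: 0.261944; III: 0.993431.
By total probability, P(X > 7.1) = 0.17·0 + 0.45·0.261944 + 0.38·0.993431 = 0.495379.

0.4954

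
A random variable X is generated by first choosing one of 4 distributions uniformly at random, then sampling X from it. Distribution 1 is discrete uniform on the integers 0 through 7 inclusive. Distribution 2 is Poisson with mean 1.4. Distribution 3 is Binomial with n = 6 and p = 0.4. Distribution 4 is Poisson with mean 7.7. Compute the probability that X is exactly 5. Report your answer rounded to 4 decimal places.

Conditional on each component, P(X = 5): 1: 0.125; 2: 0.0110521; 3: 0.036864; 4: 0.102142.
By total probability, P(X = 5) = 0.25·0.125 + 0.25·0.0110521 + 0.25·0.036864 + 0.25·0.102142 = 0.0687646.

0.0688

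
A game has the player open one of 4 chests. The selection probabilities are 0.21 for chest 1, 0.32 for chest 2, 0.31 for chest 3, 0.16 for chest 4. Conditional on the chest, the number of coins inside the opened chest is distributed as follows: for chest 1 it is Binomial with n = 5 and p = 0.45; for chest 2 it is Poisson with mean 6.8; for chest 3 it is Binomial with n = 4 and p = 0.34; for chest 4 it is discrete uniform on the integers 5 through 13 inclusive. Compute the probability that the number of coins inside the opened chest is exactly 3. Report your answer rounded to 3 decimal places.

Conditional on each chest, P(X = 3): 1: 0.275653; 2: 0.0583678; 3: 0.103763; 4: 0.
By total probability, P(X = 3) = 0.21·0.275653 + 0.32·0.0583678 + 0.31·0.103763 + 0.16·0 = 0.108731.

0.109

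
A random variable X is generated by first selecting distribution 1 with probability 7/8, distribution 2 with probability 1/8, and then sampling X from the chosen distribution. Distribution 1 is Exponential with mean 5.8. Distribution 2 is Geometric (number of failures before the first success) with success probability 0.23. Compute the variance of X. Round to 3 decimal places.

Per component, 1: μ=5.8, E[X²]=67.28; 2: μ=3.34783, E[X²]=25.7637.
E[X] = 0.875·5.8 + 0.125·3.34783 = 5.49348.
E[X²] = 0.875·67.28 + 0.125·25.7637 = 62.0905.
Var(X) = E[X²] − (E[X])² = 62.0905 − 30.1783 = 31.9122.

31.912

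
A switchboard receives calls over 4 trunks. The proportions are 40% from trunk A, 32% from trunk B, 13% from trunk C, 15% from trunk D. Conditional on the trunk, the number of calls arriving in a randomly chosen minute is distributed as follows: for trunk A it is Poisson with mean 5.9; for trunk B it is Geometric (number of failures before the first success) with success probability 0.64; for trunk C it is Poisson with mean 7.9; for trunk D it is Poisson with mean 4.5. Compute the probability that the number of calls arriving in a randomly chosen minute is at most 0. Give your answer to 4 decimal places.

0.2076

Conditional on each trunk, P(X ≤ 0): A: 0.00273944; B: 0.64; C: 0.000370744; D: 0.011109.
By total probability, P(X ≤ 0) = 0.4·0.00273944 + 0.32·0.64 + 0.13·0.000370744 + 0.15·0.011109 = 0.20761.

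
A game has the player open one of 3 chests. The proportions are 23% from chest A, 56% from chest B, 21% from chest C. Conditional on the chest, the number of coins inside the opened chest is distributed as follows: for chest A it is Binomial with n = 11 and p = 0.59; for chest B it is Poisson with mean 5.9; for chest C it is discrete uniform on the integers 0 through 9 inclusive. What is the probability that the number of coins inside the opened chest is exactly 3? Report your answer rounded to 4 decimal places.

0.0797

Conditional on each chest, P(X = 3): A: 0.0270589; B: 0.0937707; C: 0.1.
By total probability, P(X = 3) = 0.23·0.0270589 + 0.56·0.0937707 + 0.21·0.1 = 0.0797352.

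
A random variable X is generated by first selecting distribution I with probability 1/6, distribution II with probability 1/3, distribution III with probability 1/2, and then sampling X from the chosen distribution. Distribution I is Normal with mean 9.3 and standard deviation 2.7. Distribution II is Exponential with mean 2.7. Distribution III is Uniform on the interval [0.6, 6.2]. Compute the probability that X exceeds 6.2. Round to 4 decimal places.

Conditional on each component, P(X > 6.2): I: 0.874546; II: 0.100631; III: 0.
By total probability, P(X > 6.2) = 0.166667·0.874546 + 0.333333·0.100631 + 0.5·0 = 0.179301.

0.1793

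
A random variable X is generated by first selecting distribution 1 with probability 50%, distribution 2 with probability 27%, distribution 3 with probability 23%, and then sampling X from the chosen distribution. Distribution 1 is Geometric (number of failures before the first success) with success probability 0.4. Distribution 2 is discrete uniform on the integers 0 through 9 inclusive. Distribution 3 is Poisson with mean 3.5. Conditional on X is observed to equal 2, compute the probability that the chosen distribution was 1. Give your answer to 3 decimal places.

Likelihoods P(X=2 | ·): 1: 0.144; 2: 0.1; 3: 0.184959.
Posterior ∝ prior × likelihood. Numerator for 1: 0.5·0.144 = 0.072.
Normalizing constant: 0.5·0.144 + 0.27·0.1 + 0.23·0.184959 = 0.141541.
P(1 | observation) = 0.072 / 0.141541 = 0.508688.

0.509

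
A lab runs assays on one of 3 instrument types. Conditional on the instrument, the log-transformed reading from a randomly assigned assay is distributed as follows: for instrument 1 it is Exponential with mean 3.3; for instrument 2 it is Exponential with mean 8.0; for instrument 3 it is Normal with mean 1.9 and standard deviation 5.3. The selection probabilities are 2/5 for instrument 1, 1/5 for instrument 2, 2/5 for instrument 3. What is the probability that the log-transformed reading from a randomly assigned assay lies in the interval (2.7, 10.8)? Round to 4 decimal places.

0.4096

Conditional on each instrument, P(2.7 < X < 10.8): 1: 0.40333; 2: 0.454312; 3: 0.393458.
By total probability, P(2.7 < X < 10.8) = 0.4·0.40333 + 0.2·0.454312 + 0.4·0.393458 = 0.409578.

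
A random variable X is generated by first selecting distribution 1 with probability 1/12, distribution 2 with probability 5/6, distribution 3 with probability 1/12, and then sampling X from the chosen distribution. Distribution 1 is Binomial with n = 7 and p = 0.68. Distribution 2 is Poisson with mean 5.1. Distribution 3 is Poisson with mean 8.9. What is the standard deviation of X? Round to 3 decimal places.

Per component, 1: μ=4.76, E[X²]=24.1808; 2: μ=5.1, E[X²]=31.11; 3: μ=8.9, E[X²]=88.11.
E[X] = 0.0833333·4.76 + 0.833333·5.1 + 0.0833333·8.9 = 5.38833.
E[X²] = 0.0833333·24.1808 + 0.833333·31.11 + 0.0833333·88.11 = 35.2826.
Var(X) = E[X²] − (E[X])² = 35.2826 − 29.0341 = 6.24843.
SD(X) = √6.24843 = 2.49969.

2.500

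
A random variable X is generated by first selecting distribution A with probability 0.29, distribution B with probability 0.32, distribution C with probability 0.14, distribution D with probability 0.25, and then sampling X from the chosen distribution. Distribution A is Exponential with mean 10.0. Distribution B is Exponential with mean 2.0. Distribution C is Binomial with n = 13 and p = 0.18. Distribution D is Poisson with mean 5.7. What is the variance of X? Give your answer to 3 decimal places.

43.131

Per component, A: μ=10, E[X²]=200; B: μ=2, E[X²]=8; C: μ=2.34, E[X²]=7.3944; D: μ=5.7, E[X²]=38.19.
E[X] = 0.29·10 + 0.32·2 + 0.14·2.34 + 0.25·5.7 = 5.2926.
E[X²] = 0.29·200 + 0.32·8 + 0.14·7.3944 + 0.25·38.19 = 71.1427.
Var(X) = E[X²] − (E[X])² = 71.1427 − 28.0116 = 43.1311.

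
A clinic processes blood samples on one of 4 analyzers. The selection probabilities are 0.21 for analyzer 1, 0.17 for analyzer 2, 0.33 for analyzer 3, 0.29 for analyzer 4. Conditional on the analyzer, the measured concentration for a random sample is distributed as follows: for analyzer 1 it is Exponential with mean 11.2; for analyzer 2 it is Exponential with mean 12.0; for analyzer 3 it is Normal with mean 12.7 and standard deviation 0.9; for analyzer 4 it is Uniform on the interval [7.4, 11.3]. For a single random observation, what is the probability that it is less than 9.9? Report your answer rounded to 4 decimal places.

Conditional on each analyzer, P(X < 9.9): 1: 0.586843; 2: 0.561765; 3: 0.000931924; 4: 0.641026.
By total probability, P(X < 9.9) = 0.21·0.586843 + 0.17·0.561765 + 0.33·0.000931924 + 0.29·0.641026 = 0.404942.

0.4049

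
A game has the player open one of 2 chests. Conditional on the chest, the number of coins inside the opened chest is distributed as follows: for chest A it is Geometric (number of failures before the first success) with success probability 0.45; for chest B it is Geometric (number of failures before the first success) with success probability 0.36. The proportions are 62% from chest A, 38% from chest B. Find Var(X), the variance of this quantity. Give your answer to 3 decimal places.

Per component, A: μ=1.22222, E[X²]=4.20988; B: μ=1.77778, E[X²]=8.09877.
E[X] = 0.62·1.22222 + 0.38·1.77778 = 1.43333.
E[X²] = 0.62·4.20988 + 0.38·8.09877 = 5.68765.
Var(X) = E[X²] − (E[X])² = 5.68765 − 2.05444 = 3.63321.

3.633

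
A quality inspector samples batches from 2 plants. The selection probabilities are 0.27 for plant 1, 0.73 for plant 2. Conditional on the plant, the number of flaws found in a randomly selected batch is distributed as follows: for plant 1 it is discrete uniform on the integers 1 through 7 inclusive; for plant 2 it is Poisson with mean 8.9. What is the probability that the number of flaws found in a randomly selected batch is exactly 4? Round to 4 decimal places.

Conditional on each plant, P(X = 4): 1: 0.142857; 2: 0.0356556.
By total probability, P(X = 4) = 0.27·0.142857 + 0.73·0.0356556 = 0.0646.

0.0646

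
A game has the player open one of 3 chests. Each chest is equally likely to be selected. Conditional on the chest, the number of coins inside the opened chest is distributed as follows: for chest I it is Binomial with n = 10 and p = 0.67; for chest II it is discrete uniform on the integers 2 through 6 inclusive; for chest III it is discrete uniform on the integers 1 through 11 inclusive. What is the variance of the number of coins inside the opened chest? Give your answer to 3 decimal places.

Per component, I: μ=6.7, E[X²]=47.101; II: μ=4, E[X²]=18; III: μ=6, E[X²]=46.
E[X] = 0.333333·6.7 + 0.333333·4 + 0.333333·6 = 5.56667.
E[X²] = 0.333333·47.101 + 0.333333·18 + 0.333333·46 = 37.0337.
Var(X) = E[X²] − (E[X])² = 37.0337 − 30.9878 = 6.04589.

6.046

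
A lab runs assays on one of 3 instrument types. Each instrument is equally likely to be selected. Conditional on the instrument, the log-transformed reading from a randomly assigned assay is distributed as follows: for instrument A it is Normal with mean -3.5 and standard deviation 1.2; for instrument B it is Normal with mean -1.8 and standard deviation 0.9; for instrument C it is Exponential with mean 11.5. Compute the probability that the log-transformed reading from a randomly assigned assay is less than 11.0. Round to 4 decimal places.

Conditional on each instrument, P(X < 11.0): A: 1; B: 1; C: 0.615773.
By total probability, P(X < 11.0) = 0.333333·1 + 0.333333·1 + 0.333333·0.615773 = 0.871924.

0.8719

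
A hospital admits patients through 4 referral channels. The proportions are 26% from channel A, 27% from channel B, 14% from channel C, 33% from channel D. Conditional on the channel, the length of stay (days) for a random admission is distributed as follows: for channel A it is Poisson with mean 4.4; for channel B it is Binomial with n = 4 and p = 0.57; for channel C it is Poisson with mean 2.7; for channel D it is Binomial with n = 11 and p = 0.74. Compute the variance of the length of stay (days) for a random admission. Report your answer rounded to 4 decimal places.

8.5395

Per component, A: μ=4.4, E[X²]=23.76; B: μ=2.28, E[X²]=6.1788; C: μ=2.7, E[X²]=9.99; D: μ=8.14, E[X²]=68.376.
E[X] = 0.26·4.4 + 0.27·2.28 + 0.14·2.7 + 0.33·8.14 = 4.8238.
E[X²] = 0.26·23.76 + 0.27·6.1788 + 0.14·9.99 + 0.33·68.376 = 31.8086.
Var(X) = E[X²] − (E[X])² = 31.8086 − 23.269 = 8.53951.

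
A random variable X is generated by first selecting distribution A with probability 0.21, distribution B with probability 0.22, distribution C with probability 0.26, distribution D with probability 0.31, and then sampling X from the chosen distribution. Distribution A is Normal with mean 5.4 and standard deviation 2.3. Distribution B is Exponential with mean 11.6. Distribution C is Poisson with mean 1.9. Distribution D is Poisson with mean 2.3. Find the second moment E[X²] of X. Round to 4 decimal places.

For each component E[X²] = Var + (mean)², giving A: 34.45; B: 269.12; C: 5.51; D: 7.59.
Overall E[X²] = 0.21·34.45 + 0.22·269.12 + 0.26·5.51 + 0.31·7.59 = 70.2264.

70.2264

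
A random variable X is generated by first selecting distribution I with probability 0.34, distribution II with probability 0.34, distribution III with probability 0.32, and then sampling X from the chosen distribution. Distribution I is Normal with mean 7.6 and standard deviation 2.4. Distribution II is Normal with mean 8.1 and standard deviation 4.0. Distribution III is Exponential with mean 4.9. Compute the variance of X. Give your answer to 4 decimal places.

Per component, I: μ=7.6, E[X²]=63.52; II: μ=8.1, E[X²]=81.61; III: μ=4.9, E[X²]=48.02.
E[X] = 0.34·7.6 + 0.34·8.1 + 0.32·4.9 = 6.906.
E[X²] = 0.34·63.52 + 0.34·81.61 + 0.32·48.02 = 64.7106.
Var(X) = E[X²] − (E[X])² = 64.7106 − 47.6928 = 17.0178.

17.0178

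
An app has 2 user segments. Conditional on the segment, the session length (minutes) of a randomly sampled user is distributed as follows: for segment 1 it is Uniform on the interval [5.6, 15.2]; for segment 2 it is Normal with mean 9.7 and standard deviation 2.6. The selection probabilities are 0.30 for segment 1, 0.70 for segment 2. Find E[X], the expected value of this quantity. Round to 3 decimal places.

Component means — 1: 10.4; 2: 9.7.
E[X] = 0.3·10.4 + 0.7·9.7 = 9.91.

9.910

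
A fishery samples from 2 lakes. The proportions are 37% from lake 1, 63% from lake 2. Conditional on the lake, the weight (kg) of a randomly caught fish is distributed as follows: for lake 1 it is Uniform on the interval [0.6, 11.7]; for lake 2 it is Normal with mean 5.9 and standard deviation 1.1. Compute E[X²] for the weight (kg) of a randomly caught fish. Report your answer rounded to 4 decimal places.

For each component E[X²] = Var + (mean)², giving 1: 48.09; 2: 36.02.
Overall E[X²] = 0.37·48.09 + 0.63·36.02 = 40.4859.

40.4859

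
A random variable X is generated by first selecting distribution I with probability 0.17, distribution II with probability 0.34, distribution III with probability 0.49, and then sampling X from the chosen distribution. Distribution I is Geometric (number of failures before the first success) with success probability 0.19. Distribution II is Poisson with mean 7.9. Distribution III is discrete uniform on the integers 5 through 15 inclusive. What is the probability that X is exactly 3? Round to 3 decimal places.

Conditional on each component, P(X = 3): I: 0.100974; II: 0.0304652; III: 0.
By total probability, P(X = 3) = 0.17·0.100974 + 0.34·0.0304652 + 0.49·0 = 0.0275237.

0.028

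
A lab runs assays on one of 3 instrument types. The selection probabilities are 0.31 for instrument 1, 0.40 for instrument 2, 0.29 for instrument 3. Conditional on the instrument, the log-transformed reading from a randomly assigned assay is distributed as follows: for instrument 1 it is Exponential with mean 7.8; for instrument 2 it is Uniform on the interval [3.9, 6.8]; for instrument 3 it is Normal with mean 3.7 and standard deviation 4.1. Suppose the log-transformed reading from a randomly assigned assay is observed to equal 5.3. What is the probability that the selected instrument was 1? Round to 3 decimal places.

0.109

Likelihoods f(5.3 | ·): 1: 0.0649842; 2: 0.344828; 3: 0.0901689.
Posterior ∝ prior × likelihood. Numerator for 1: 0.31·0.0649842 = 0.0201451.
Normalizing constant: 0.31·0.0649842 + 0.4·0.344828 + 0.29·0.0901689 = 0.184225.
P(1 | observation) = 0.0201451 / 0.184225 = 0.10935.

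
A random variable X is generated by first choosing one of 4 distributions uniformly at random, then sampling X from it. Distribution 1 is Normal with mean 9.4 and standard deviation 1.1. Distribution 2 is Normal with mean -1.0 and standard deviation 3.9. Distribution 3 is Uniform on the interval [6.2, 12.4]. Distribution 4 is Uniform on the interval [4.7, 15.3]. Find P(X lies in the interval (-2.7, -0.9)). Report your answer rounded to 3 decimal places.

Conditional on each component, P(-2.7 < X < -0.9): 1: 0; 2: 0.178773; 3: 0; 4: 0.
By total probability, P(-2.7 < X < -0.9) = 0.25·0 + 0.25·0.178773 + 0.25·0 + 0.25·0 = 0.0446931.

0.045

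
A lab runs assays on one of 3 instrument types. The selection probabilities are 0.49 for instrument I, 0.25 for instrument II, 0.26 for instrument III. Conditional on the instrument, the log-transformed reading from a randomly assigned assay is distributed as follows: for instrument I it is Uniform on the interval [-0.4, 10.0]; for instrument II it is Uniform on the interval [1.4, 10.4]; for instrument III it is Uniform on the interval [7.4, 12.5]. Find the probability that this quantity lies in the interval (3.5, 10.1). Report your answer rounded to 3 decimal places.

0.627

Conditional on each instrument, P(3.5 < X < 10.1): I: 0.625; II: 0.733333; III: 0.529412.
By total probability, P(3.5 < X < 10.1) = 0.49·0.625 + 0.25·0.733333 + 0.26·0.529412 = 0.62723.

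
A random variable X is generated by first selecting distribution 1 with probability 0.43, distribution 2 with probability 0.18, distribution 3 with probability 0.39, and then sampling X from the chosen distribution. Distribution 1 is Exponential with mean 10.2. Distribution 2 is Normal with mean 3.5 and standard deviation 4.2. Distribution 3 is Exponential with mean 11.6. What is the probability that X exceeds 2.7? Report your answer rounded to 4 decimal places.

0.7426

Conditional on each component, P(X > 2.7): 1: 0.767432; 2: 0.575532; 3: 0.792345.
By total probability, P(X > 2.7) = 0.43·0.767432 + 0.18·0.575532 + 0.39·0.792345 = 0.742606.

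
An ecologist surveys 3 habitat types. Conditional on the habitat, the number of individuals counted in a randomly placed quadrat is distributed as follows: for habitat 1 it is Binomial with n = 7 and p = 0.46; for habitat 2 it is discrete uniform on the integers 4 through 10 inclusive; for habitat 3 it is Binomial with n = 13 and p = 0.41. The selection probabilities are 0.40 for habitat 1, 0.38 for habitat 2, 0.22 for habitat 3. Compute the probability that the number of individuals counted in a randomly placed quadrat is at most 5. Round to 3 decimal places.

Conditional on each habitat, P(X ≤ 5): 1: 0.959829; 2: 0.285714; 3: 0.544784.
By total probability, P(X ≤ 5) = 0.4·0.959829 + 0.38·0.285714 + 0.22·0.544784 = 0.612356.

0.612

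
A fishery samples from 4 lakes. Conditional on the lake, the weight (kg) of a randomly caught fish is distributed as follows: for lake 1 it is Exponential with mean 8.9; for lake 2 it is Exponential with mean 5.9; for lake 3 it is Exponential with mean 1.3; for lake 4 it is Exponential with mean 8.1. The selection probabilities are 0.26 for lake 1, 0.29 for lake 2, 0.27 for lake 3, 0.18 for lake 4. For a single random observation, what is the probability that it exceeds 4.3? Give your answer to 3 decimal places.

Conditional on each lake, P(X > 4.3): 1: 0.61684; 2: 0.482481; 3: 0.0366005; 4: 0.588097.
By total probability, P(X > 4.3) = 0.26·0.61684 + 0.29·0.482481 + 0.27·0.0366005 + 0.18·0.588097 = 0.416037.

0.416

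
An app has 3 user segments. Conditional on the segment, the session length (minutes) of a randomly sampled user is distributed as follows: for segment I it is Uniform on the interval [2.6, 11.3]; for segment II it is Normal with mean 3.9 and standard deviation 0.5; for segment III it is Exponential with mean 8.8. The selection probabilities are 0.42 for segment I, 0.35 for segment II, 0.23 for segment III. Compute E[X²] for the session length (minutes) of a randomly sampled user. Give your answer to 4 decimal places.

63.9696

For each component E[X²] = Var + (mean)², giving I: 54.61; II: 15.46; III: 154.88.
Overall E[X²] = 0.42·54.61 + 0.35·15.46 + 0.23·154.88 = 63.9696.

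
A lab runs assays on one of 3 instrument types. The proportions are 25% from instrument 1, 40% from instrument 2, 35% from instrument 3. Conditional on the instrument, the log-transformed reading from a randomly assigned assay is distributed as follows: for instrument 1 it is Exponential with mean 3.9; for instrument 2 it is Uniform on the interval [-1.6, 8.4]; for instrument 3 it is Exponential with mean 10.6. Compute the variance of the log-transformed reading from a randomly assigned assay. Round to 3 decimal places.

57.672

Per component, 1: μ=3.9, E[X²]=30.42; 2: μ=3.4, E[X²]=19.8933; 3: μ=10.6, E[X²]=224.72.
E[X] = 0.25·3.9 + 0.4·3.4 + 0.35·10.6 = 6.045.
E[X²] = 0.25·30.42 + 0.4·19.8933 + 0.35·224.72 = 94.2143.
Var(X) = E[X²] − (E[X])² = 94.2143 − 36.542 = 57.6723.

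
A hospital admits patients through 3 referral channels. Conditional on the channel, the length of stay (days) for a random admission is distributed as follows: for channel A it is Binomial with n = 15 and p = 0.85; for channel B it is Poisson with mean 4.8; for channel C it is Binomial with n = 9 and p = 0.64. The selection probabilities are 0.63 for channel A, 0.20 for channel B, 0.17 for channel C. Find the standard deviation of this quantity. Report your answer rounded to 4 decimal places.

Per component, A: μ=12.75, E[X²]=164.475; B: μ=4.8, E[X²]=27.84; C: μ=5.76, E[X²]=35.2512.
E[X] = 0.63·12.75 + 0.2·4.8 + 0.17·5.76 = 9.9717.
E[X²] = 0.63·164.475 + 0.2·27.84 + 0.17·35.2512 = 115.18.
Var(X) = E[X²] − (E[X])² = 115.18 − 99.4348 = 15.7452.
SD(X) = √15.7452 = 3.96802.

3.9680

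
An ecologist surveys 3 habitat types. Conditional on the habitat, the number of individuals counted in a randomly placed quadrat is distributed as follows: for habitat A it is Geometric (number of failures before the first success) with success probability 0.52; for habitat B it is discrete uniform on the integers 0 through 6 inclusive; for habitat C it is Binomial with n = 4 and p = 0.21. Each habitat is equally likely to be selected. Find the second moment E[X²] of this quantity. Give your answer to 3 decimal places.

5.665

For each component E[X²] = Var + (mean)², giving A: 2.62722; B: 13; C: 1.3692.
Overall E[X²] = 0.333333·2.62722 + 0.333333·13 + 0.333333·1.3692 = 5.66547.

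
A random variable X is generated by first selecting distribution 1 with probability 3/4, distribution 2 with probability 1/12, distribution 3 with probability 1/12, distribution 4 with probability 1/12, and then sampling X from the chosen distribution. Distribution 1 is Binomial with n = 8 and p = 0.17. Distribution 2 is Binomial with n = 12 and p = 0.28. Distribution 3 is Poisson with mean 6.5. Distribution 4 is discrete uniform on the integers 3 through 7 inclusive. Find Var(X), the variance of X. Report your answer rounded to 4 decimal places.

Per component, 1: μ=1.36, E[X²]=2.9784; 2: μ=3.36, E[X²]=13.7088; 3: μ=6.5, E[X²]=48.75; 4: μ=5, E[X²]=27.
E[X] = 0.75·1.36 + 0.0833333·3.36 + 0.0833333·6.5 + 0.0833333·5 = 2.25833.
E[X²] = 0.75·2.9784 + 0.0833333·13.7088 + 0.0833333·48.75 + 0.0833333·27 = 9.6887.
Var(X) = E[X²] − (E[X])² = 9.6887 − 5.10007 = 4.58863.

4.5886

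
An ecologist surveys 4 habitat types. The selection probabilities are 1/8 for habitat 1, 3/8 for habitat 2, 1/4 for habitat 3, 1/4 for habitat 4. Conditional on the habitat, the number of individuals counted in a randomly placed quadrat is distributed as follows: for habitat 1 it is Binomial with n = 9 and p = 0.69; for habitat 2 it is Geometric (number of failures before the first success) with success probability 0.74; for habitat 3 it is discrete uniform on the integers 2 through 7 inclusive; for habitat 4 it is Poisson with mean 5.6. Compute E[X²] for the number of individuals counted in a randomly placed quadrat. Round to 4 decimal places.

20.3172

For each component E[X²] = Var + (mean)², giving 1: 40.4892; 2: 0.598247; 3: 23.1667; 4: 36.96.
Overall E[X²] = 0.125·40.4892 + 0.375·0.598247 + 0.25·23.1667 + 0.25·36.96 = 20.3172.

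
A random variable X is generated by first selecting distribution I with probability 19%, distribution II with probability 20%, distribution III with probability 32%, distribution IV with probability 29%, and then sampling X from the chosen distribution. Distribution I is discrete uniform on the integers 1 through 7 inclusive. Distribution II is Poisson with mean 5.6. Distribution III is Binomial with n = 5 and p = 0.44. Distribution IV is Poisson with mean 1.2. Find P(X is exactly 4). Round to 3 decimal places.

0.099

Conditional on each component, P(X = 4): I: 0.142857; II: 0.151528; III: 0.104947; IV: 0.0260232.
By total probability, P(X = 4) = 0.19·0.142857 + 0.2·0.151528 + 0.32·0.104947 + 0.29·0.0260232 = 0.098578.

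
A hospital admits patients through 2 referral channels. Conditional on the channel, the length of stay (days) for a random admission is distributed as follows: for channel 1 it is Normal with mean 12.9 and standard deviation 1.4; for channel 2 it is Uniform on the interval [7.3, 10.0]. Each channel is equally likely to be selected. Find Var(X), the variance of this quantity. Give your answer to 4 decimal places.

5.7994

Per component, 1: μ=12.9, E[X²]=168.37; 2: μ=8.65, E[X²]=75.43.
E[X] = 0.5·12.9 + 0.5·8.65 = 10.775.
E[X²] = 0.5·168.37 + 0.5·75.43 = 121.9.
Var(X) = E[X²] − (E[X])² = 121.9 − 116.101 = 5.79937.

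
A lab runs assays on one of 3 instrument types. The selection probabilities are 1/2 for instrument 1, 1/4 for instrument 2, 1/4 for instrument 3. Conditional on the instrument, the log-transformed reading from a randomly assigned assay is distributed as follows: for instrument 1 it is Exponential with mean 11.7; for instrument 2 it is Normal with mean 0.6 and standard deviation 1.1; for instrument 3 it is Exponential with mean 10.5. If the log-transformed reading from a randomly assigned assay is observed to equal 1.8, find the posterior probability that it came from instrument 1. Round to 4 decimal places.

0.3434

Likelihoods f(1.8 | ·): 1: 0.0732824; 2: 0.20003; 3: 0.0802343.
Posterior ∝ prior × likelihood. Numerator for 1: 0.5·0.0732824 = 0.0366412.
Normalizing constant: 0.5·0.0732824 + 0.25·0.20003 + 0.25·0.0802343 = 0.106707.
P(1 | observation) = 0.0366412 / 0.106707 = 0.343381.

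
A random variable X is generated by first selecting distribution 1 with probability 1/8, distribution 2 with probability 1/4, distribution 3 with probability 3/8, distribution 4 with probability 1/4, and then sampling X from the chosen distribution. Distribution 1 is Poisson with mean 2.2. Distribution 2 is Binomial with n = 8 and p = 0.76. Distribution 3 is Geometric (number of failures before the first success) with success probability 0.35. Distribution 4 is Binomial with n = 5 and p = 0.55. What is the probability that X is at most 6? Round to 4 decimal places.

Conditional on each component, P(X ≤ 6): 1: 0.992539; 2: 0.607509; 3: 0.950978; 4: 1.
By total probability, P(X ≤ 6) = 0.125·0.992539 + 0.25·0.607509 + 0.375·0.950978 + 0.25·1 = 0.882561.

0.8826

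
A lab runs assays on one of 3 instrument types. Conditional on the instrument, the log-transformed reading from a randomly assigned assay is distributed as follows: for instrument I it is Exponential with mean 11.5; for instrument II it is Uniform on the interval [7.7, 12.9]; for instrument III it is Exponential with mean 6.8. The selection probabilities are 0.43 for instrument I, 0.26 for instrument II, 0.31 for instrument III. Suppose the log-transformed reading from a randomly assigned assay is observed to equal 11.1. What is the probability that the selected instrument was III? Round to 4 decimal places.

0.1218

Likelihoods f(11.1 | ·): I: 0.0331218; II: 0.192308; III: 0.0287455.
Posterior ∝ prior × likelihood. Numerator for III: 0.31·0.0287455 = 0.00891109.
Normalizing constant: 0.43·0.0331218 + 0.26·0.192308 + 0.31·0.0287455 = 0.0731535.
P(III | observation) = 0.00891109 / 0.0731535 = 0.121814.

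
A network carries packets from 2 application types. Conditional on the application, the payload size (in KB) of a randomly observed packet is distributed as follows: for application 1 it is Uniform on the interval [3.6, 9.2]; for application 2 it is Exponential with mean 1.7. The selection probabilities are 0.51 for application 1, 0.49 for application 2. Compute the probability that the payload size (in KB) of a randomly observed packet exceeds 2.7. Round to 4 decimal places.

0.6101

Conditional on each application, P(X > 2.7): 1: 1; 2: 0.204286.
By total probability, P(X > 2.7) = 0.51·1 + 0.49·0.204286 = 0.6101.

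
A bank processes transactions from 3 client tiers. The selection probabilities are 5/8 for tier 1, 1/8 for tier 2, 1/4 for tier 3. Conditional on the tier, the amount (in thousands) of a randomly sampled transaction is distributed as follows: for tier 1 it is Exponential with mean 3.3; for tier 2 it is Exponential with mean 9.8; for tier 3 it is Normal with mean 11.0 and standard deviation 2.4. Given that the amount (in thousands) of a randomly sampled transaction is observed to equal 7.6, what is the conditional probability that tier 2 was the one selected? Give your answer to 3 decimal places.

Likelihoods f(7.6 | ·): 1: 0.0302895; 2: 0.0469866; 3: 0.0609391.
Posterior ∝ prior × likelihood. Numerator for 2: 0.125·0.0469866 = 0.00587333.
Normalizing constant: 0.625·0.0302895 + 0.125·0.0469866 + 0.25·0.0609391 = 0.0400391.
P(2 | observation) = 0.00587333 / 0.0400391 = 0.14669.

0.147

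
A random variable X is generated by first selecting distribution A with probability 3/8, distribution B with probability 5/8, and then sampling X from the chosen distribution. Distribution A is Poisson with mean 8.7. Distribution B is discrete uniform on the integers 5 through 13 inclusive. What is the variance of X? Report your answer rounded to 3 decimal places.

7.450

Per component, A: μ=8.7, E[X²]=84.39; B: μ=9, E[X²]=87.6667.
E[X] = 0.375·8.7 + 0.625·9 = 8.8875.
E[X²] = 0.375·84.39 + 0.625·87.6667 = 86.4379.
Var(X) = E[X²] − (E[X])² = 86.4379 − 78.9877 = 7.45026.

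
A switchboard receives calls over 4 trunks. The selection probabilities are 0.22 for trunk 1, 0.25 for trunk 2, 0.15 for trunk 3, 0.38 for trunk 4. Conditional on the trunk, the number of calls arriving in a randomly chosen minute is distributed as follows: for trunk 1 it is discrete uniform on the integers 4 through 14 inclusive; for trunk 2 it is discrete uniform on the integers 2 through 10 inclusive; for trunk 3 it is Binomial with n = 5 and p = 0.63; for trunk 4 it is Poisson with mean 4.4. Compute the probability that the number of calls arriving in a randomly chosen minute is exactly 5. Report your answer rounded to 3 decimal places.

Conditional on each trunk, P(X = 5): 1: 0.0909091; 2: 0.111111; 3: 0.0992437; 4: 0.168728.
By total probability, P(X = 5) = 0.22·0.0909091 + 0.25·0.111111 + 0.15·0.0992437 + 0.38·0.168728 = 0.126781.

0.127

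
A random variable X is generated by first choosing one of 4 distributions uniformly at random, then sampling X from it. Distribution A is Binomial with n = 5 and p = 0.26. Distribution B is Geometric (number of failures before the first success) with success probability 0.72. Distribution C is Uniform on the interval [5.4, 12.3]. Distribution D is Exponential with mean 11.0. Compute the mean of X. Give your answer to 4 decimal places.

Component means — A: 1.3; B: 0.388889; C: 8.85; D: 11.
E[X] = 0.25·1.3 + 0.25·0.388889 + 0.25·8.85 + 0.25·11 = 5.38472.

5.3847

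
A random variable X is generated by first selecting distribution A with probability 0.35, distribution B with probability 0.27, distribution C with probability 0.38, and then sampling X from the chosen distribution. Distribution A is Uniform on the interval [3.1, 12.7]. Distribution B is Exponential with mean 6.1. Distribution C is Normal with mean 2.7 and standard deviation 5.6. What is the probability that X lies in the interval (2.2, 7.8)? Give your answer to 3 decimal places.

Conditional on each component, P(2.2 < X < 7.8): A: 0.489583; B: 0.418817; C: 0.35435.
By total probability, P(2.2 < X < 7.8) = 0.35·0.489583 + 0.27·0.418817 + 0.38·0.35435 = 0.419088.

0.419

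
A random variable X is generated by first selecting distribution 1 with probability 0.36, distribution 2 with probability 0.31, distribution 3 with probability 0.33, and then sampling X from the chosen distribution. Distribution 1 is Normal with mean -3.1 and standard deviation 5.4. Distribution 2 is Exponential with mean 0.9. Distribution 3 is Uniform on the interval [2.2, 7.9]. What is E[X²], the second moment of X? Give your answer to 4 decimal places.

23.7687

For each component E[X²] = Var + (mean)², giving 1: 38.77; 2: 1.62; 3: 28.21.
Overall E[X²] = 0.36·38.77 + 0.31·1.62 + 0.33·28.21 = 23.7687.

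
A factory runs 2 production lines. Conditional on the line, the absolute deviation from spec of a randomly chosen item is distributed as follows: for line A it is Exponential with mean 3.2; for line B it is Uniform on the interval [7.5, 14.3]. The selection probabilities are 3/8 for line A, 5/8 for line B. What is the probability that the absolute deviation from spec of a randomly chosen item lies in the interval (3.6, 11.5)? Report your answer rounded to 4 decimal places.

Conditional on each line, P(3.6 < X < 11.5): A: 0.297157; B: 0.588235.
By total probability, P(3.6 < X < 11.5) = 0.375·0.297157 + 0.625·0.588235 = 0.479081.

0.4791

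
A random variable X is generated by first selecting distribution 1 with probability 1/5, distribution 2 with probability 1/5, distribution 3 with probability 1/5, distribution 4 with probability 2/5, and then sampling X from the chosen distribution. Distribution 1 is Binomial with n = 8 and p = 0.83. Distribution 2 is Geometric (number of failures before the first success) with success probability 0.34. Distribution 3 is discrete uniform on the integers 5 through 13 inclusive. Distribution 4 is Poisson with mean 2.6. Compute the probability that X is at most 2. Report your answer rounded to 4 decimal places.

Conditional on each component, P(X ≤ 2): 1: 0.000493538; 2: 0.712504; 3: 0; 4: 0.51843.
By total probability, P(X ≤ 2) = 0.2·0.000493538 + 0.2·0.712504 + 0.2·0 + 0.4·0.51843 = 0.349971.

0.3500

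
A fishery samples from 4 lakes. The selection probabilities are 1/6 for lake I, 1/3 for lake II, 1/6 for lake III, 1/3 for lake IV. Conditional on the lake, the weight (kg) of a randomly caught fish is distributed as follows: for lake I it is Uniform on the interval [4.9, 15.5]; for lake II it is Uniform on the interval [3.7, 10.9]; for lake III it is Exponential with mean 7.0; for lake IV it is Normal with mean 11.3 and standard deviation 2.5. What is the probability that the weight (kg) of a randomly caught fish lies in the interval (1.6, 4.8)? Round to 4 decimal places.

0.1011

Conditional on each lake, P(1.6 < X < 4.8): I: 0; II: 0.152778; III: 0.291939; IV: 0.00460896.
By total probability, P(1.6 < X < 4.8) = 0.166667·0 + 0.333333·0.152778 + 0.166667·0.291939 + 0.333333·0.00460896 = 0.101119.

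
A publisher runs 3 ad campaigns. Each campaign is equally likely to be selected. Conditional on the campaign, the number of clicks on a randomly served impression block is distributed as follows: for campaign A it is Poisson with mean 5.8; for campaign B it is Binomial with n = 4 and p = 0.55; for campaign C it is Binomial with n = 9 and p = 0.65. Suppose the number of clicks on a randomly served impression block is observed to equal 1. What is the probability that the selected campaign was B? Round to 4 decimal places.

0.9139

Likelihoods P(X=1 | ·): A: 0.0175598; B: 0.200475; C: 0.00131735.
Posterior ∝ prior × likelihood. Numerator for B: 0.333333·0.200475 = 0.066825.
Normalizing constant: 0.333333·0.0175598 + 0.333333·0.200475 + 0.333333·0.00131735 = 0.0731174.
P(B | observation) = 0.066825 / 0.0731174 = 0.913941.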